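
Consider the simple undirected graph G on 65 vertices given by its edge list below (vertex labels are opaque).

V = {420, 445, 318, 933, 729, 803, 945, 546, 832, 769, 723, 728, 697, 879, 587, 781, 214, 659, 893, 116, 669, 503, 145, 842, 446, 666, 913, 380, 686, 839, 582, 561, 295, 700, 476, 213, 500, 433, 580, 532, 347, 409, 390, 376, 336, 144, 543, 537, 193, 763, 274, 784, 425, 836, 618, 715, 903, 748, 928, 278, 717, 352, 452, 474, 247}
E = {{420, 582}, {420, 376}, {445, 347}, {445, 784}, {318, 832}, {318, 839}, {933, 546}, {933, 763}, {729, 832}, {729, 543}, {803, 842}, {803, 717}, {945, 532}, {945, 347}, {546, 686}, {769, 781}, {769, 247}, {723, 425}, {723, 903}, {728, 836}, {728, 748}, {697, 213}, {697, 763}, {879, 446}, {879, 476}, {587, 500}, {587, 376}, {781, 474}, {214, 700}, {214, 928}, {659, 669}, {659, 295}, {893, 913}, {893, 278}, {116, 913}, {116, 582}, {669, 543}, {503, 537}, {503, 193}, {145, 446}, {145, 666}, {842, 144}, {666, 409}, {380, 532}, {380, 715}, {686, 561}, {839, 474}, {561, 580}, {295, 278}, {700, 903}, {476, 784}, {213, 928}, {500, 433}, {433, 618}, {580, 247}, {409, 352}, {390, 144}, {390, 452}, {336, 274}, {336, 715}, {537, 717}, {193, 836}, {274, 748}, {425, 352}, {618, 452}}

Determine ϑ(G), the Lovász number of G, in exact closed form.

65*cos(pi/65)/(cos(pi/65) + 1)

Vertex 666 has 2 neighbors: 145, 409.
deg(717) = 2; N(717) = {803, 537}.
deg(500) = 2; N(500) = {587, 433}.
Vertex 697 has 2 neighbors: 213, 763.
deg(v) = 2 for all v (|V|=65); the odd cycle C_{65}.
The 33 distinct eigenvalues: [2.0, 1.9907, 1.9627, 1.9165, 1.8523, 1.7709, 1.6729, 1.5593, 1.4312, 1.2897, 1.1361, 0.972, 0.7987, 0.618, 0.4316, 0.2411, 0.0483, -0.1449, -0.3367, -0.5254, -0.7092, -0.8864, -1.0553, -1.2143, -1.362, -1.497, -1.618, -1.7239, -1.8137, -1.8866, -1.9419, -1.979, -1.9977].
With N=65: ϑ(G) = 65·(-(-1)*2*cos(pi/65))/(2−(-2*cos(pi/65))) = 65*cos(pi/65)/(cos(pi/65) + 1).
= 32.48101… (decimal).
Lovász sandwich 32 ≤ 65*cos(pi/65)/(cos(pi/65) + 1) ≤ 33: both strict.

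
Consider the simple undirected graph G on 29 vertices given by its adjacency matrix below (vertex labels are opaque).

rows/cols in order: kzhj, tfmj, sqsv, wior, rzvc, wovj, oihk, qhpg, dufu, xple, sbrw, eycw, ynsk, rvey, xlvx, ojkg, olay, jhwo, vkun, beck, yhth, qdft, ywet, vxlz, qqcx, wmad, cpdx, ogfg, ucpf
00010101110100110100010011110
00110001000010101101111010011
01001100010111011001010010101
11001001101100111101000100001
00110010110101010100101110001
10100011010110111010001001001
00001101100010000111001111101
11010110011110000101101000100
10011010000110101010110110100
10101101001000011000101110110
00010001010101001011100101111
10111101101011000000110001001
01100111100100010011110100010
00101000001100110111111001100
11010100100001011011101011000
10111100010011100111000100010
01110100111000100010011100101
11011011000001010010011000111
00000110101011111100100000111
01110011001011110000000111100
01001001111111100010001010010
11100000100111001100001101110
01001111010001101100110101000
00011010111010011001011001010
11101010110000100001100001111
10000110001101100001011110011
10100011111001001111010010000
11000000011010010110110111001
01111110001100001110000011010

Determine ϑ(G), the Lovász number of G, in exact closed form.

sqrt(29)

N(ojkg) = {kzhj, sqsv, wior, rzvc, wovj, xple, ynsk, rvey, xlvx, jhwo, vkun, beck, vxlz, ogfg}, |N(ojkg)| = 14.
deg(rzvc) = 14; N(rzvc) = {sqsv, wior, oihk, dufu, xple, eycw, rvey, ojkg, jhwo, yhth, ywet, vxlz, qqcx, ucpf}.
Vertex sqsv has 14 neighbors: tfmj, rzvc, wovj, xple, eycw, ynsk, rvey, ojkg, olay, beck, qdft, qqcx, cpdx, ucpf.
N(cpdx) = {kzhj, sqsv, oihk, qhpg, dufu, xple, sbrw, rvey, olay, jhwo, vkun, beck, qdft, qqcx}, |N(cpdx)| = 14.
Every vertex has degree 14 (N=29); SR(29,14,6,7) — a Paley graph.
A has 3 distinct eigenvalues ≈ [14.0, 2.19258, -3.19258].
−29·(-sqrt(29)/2 - 1/2) / ((14)−(-sqrt(29)/2 - 1/2)) = sqrt(29) = ϑ(G).
≈ 5.38516481 (to 8 d.p.).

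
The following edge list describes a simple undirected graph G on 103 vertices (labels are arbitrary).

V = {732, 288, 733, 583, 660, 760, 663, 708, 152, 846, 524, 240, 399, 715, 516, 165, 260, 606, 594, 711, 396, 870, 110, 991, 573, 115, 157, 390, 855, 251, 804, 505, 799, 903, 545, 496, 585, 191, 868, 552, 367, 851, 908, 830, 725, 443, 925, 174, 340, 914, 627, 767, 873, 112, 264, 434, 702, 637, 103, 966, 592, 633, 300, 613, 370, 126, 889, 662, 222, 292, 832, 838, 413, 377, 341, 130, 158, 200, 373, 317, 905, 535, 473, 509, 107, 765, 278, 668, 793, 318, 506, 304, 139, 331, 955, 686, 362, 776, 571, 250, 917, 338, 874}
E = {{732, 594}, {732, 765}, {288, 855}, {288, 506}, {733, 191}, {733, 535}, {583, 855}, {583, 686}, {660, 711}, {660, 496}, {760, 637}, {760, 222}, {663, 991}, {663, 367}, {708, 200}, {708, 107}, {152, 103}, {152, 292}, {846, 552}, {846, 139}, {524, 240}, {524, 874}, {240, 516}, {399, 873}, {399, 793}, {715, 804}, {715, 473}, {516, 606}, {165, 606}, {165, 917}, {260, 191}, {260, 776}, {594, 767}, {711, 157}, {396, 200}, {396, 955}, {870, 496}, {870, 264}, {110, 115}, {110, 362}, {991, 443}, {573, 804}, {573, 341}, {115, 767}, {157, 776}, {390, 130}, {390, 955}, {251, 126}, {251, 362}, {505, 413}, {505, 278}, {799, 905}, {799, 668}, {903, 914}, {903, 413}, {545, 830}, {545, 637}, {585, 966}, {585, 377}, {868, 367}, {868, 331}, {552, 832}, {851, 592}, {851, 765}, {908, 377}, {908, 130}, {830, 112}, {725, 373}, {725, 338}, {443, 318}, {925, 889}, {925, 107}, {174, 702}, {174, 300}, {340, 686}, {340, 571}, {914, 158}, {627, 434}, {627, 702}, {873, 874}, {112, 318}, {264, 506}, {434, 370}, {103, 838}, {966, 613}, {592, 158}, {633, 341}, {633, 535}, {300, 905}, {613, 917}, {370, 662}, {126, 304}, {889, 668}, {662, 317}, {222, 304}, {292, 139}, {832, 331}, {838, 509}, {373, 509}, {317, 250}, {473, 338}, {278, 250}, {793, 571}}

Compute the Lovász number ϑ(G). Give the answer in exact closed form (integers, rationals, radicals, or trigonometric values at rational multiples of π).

103*cos(pi/103)/(cos(pi/103) + 1)

Vertex 925 has 2 neighbors: 889, 107.
N(200) = {708, 396}, |N(200)| = 2.
deg(732) = 2; N(732) = {594, 765}.
Vertex 174 has 2 neighbors: 702, 300.
2-regular, N=103; a single 103-cycle (edge-transitive).
Distinct eigenvalues (to 6 d.p.): [2.0, 1.99628, 1.985134, 1.966602, 1.940755, 1.907689, 1.867525, 1.820414, 1.766531, 1.706077, 1.639275, 1.566376, 1.487649, 1.403389, 1.313908, 1.219538, 1.120632, 1.017558, 0.910698, 0.80045, 0.687224, 0.571442, 0.453534, 0.333938, 0.213101, 0.091471, -0.0305, -0.152357, -0.273647, -0.393919, -0.512726, -0.629626, -0.744183, -0.855972, -0.964576, -1.069593, -1.17063, -1.267312, -1.35928, -1.446192, -1.527723, -1.603572, -1.673454, -1.737112, -1.794307, -1.844828, -1.888485, -1.925117, -1.954588, -1.976787, -1.991633, -1.99907].
Lovász: ϑ = −103(-2*cos(pi/103))/(2+-(-1)*2*cos(pi/103)) = 103*cos(pi/103)/(cos(pi/103) + 1).
≈ 51.48802047 (to 8 d.p.).
Sandwich: α(G)=51 ≤ ϑ(G)=103*cos(pi/103)/(cos(pi/103) + 1) ≤ χ(Ḡ)=52 (both strict).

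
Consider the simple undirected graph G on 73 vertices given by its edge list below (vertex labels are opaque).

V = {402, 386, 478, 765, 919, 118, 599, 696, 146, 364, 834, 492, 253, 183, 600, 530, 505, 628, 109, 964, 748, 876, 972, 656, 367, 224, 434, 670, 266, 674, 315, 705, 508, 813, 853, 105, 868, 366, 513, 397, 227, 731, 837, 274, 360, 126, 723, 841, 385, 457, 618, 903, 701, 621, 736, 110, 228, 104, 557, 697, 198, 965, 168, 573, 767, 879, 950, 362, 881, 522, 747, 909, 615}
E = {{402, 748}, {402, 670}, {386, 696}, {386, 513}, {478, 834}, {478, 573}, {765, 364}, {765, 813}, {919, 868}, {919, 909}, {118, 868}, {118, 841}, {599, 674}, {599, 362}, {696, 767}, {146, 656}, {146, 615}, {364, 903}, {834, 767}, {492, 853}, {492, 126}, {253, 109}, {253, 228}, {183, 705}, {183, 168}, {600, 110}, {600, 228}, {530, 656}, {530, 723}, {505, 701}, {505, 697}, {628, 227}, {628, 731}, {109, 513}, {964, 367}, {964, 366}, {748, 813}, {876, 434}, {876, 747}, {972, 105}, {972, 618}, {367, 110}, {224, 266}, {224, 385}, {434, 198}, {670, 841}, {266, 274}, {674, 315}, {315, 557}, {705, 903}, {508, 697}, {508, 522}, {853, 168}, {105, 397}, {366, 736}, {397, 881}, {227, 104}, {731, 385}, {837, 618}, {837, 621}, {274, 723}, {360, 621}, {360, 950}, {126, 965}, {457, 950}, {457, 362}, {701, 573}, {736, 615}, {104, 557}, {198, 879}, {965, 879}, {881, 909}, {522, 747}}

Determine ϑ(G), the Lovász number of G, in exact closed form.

73*cos(pi/73)/(cos(pi/73) + 1)

deg(492) = 2; N(492) = {853, 126}.
Vertex 834 has 2 neighbors: 478, 767.
N(104) = {227, 557}, |N(104)| = 2.
deg(557) = 2; N(557) = {315, 104}.
G on 73 vertices is 2-regular; connected 2-regular on 73 ⇒ C_{73}.
Distinct eigenvalues (to 4 d.p.): [2.0, 1.9926, 1.9704, 1.9337, 1.8826, 1.8176, 1.7392, 1.6478, 1.5443, 1.4293, 1.3038, 1.1686, 1.0247, 0.8733, 0.7154, 0.5522, 0.3849, 0.2148, 0.043, -0.129, -0.3001, -0.469, -0.6344, -0.7951, -0.9499, -1.0977, -1.2373, -1.3678, -1.4882, -1.5976, -1.6951, -1.7801, -1.8518, -1.9099, -1.9539, -1.9834, -1.9981].
−73·(-2*cos(pi/73)) / ((2)−(-2*cos(pi/73))) = 73*cos(pi/73)/(cos(pi/73) + 1) = ϑ(G).
= 36.4831… (decimal).
Sandwich: α(G)=36 ≤ ϑ(G)=73*cos(pi/73)/(cos(pi/73) + 1) ≤ χ(Ḡ)=37 (both strict).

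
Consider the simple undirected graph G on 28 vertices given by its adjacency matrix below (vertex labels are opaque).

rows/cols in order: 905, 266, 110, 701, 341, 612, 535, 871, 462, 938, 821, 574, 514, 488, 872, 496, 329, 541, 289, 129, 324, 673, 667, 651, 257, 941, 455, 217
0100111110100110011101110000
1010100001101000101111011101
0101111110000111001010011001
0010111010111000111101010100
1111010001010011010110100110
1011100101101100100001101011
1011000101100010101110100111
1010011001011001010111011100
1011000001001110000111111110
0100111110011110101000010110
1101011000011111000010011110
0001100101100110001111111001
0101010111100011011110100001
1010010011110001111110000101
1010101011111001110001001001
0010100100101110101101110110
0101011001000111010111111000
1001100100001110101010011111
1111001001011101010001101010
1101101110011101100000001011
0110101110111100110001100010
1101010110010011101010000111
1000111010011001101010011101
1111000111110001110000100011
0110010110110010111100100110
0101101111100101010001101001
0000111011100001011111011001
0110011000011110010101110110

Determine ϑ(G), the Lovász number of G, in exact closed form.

7

Vertex 535 has 15 neighbors: 905, 110, 701, 871, 938, 821, 872, 329, 289, 129, 324, 667, 941, 455, 217.
N(514) = {266, 701, 612, 871, 462, 938, 821, 872, 496, 541, 289, 129, 324, 667, 217}, |N(514)| = 15.
deg(462) = 15; N(462) = {905, 110, 701, 938, 514, 488, 872, 129, 324, 673, 667, 651, 257, 941, 455}.
Vertex 329 has 15 neighbors: 266, 701, 612, 535, 938, 488, 872, 496, 541, 129, 324, 673, 667, 651, 257.
15-regular, N=28; Kneser K(8,2) on C(8,2)=28 vertices.
The 3 distinct eigenvalues: [15.0, 1.0, -5.0].
ϑ = −N·λ_min/(λ_max−λ_min) = −28·(-5)/(15−(-5)) = 7.
= 7.0000… (decimal).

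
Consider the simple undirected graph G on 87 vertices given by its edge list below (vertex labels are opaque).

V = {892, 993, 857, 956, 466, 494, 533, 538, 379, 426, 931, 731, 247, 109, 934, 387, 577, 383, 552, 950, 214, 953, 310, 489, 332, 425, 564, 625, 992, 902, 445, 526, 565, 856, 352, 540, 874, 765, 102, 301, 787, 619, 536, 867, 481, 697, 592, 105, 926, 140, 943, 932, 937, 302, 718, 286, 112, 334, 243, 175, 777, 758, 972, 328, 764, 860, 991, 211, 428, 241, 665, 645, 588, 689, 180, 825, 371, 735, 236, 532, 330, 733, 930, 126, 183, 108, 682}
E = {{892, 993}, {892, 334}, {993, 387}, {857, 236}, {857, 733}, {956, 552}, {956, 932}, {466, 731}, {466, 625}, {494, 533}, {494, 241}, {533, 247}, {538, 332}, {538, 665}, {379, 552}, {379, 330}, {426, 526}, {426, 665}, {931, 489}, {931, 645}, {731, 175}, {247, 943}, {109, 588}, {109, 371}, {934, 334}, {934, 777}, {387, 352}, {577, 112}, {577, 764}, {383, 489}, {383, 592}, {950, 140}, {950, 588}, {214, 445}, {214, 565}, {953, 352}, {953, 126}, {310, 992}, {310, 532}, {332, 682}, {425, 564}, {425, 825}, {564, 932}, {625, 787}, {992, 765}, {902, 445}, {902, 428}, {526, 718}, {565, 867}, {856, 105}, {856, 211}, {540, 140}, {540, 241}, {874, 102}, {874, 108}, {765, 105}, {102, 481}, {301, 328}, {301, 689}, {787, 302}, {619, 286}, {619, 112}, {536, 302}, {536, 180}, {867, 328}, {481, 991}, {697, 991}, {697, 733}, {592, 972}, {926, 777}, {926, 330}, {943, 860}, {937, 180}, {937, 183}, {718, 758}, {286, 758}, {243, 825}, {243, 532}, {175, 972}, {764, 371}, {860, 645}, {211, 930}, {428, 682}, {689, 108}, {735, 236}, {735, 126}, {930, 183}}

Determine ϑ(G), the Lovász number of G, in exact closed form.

N(180) = {536, 937}, |N(180)| = 2.
N(247) = {533, 943}, |N(247)| = 2.
N(494) = {533, 241}, |N(494)| = 2.
Vertex 387 has 2 neighbors: 993, 352.
deg(v) = 2 for all v (|V|=87); this is C_{87}, the 87-cycle.
spec(A) ≈ [2.0, 1.994786, 1.979173, 1.953241, 1.917126, 1.871016, 1.815151, 1.749823, 1.675372, 1.592186, 1.5007, 1.401389, 1.294773, 1.181406, 1.061879, 0.936817, 0.80687, 0.672717, 0.535057, 0.394607, 0.252099, 0.108278, -0.036108, -0.180306, -0.323564, -0.465135, -0.604281, -0.740276, -0.872412, -1.0, -1.122374, -1.238897, -1.34896, -1.451991, -1.547452, -1.634845, -1.713714, -1.78365, -1.844286, -1.895306, -1.936446, -1.96749, -1.988276, -1.998696] (distinct, 6 d.p.).
ϑ = −N·λ_min/(λ_max−λ_min) = −87·(-2*cos(pi/87))/(2−(-2*cos(pi/87))) = 87*cos(pi/87)/(cos(pi/87) + 1).
≈ 43.485816 (to 6 d.p.).
Sandwich: α(G)=43 ≤ ϑ(G)=87*cos(pi/87)/(cos(pi/87) + 1) ≤ χ(Ḡ)=44 (both strict).

87*cos(pi/87)/(cos(pi/87) + 1)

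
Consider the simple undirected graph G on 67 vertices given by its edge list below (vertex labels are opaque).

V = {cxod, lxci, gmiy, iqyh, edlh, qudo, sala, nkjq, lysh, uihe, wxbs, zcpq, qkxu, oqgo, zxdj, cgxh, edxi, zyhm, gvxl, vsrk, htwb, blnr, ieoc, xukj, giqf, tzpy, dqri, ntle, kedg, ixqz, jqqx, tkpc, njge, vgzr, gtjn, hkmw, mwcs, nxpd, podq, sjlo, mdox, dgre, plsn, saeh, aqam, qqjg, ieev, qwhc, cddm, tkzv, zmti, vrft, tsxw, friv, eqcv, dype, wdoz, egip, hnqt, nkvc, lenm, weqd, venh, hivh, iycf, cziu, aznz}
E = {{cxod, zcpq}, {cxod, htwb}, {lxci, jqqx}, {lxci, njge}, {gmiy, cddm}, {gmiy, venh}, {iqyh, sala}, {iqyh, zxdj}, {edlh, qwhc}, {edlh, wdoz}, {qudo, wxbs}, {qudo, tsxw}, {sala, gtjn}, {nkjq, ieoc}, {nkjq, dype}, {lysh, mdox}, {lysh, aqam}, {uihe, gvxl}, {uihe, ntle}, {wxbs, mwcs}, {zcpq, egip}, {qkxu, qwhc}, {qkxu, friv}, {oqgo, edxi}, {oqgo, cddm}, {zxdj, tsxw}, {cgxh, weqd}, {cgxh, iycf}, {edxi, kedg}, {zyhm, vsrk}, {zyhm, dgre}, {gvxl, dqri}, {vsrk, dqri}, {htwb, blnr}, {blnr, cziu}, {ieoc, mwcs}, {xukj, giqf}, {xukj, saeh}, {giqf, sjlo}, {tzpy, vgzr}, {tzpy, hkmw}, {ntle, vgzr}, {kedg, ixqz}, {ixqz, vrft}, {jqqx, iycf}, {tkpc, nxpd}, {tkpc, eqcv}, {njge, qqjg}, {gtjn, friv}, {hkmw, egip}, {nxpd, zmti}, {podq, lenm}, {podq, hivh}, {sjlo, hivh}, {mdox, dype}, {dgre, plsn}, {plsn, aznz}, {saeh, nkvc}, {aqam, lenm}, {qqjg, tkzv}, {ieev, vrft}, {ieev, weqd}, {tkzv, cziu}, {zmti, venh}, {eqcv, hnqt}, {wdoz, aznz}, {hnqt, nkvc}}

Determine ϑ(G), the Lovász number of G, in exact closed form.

deg(zxdj) = 2; N(zxdj) = {iqyh, tsxw}.
Vertex iycf has 2 neighbors: cgxh, jqqx.
N(mwcs) = {wxbs, ieoc}, |N(mwcs)| = 2.
Vertex qwhc has 2 neighbors: edlh, qkxu.
2-regular, N=67; the odd cycle C_{67}.
A has 34 distinct eigenvalues ≈ [2.0, 1.9912, 1.9649, 1.9214, 1.8609, 1.7841, 1.6917, 1.5843, 1.4631, 1.3289, 1.1831, 1.0269, 0.8617, 0.6889, 0.5101, 0.3268, 0.1406, -0.0469, -0.2339, -0.4189, -0.6002, -0.7762, -0.9454, -1.1063, -1.2574, -1.3975, -1.5254, -1.6398, -1.7398, -1.8245, -1.8932, -1.9453, -1.9802, -1.9978].
λ_max=2, λ_min=-2*cos(pi/67); ϑ = −67·λ_min/(λ_max−λ_min) = 67*cos(pi/67)/(cos(pi/67) + 1).
= 33.48158… (decimal).
Check 33 ≤ 67*cos(pi/67)/(cos(pi/67) + 1) ≤ 34: both strict.

67*cos(pi/67)/(cos(pi/67) + 1)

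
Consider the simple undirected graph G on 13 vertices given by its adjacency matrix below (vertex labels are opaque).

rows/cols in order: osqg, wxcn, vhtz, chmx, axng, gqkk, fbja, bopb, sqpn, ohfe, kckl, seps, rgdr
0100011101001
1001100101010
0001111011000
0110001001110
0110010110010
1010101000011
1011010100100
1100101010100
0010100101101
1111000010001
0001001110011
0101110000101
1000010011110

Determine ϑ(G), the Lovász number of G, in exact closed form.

deg(chmx) = 6; N(chmx) = {wxcn, vhtz, fbja, ohfe, kckl, seps}.
Vertex bopb has 6 neighbors: osqg, wxcn, axng, fbja, sqpn, kckl.
Vertex wxcn has 6 neighbors: osqg, chmx, axng, bopb, ohfe, seps.
N(vhtz) = {chmx, axng, gqkk, fbja, sqpn, ohfe}, |N(vhtz)| = 6.
deg(v) = 6 for all v (|V|=13); Paley(13): SR with (k,λ,μ)=(6,2,3).
Distinct eigenvalues (to 6 d.p.): [6.0, 1.302776, -2.302776].
−13·(-sqrt(13)/2 - 1/2) / ((6)−(-sqrt(13)/2 - 1/2)) = sqrt(13) = ϑ(G).
Numerically 3.6055513.

sqrt(13)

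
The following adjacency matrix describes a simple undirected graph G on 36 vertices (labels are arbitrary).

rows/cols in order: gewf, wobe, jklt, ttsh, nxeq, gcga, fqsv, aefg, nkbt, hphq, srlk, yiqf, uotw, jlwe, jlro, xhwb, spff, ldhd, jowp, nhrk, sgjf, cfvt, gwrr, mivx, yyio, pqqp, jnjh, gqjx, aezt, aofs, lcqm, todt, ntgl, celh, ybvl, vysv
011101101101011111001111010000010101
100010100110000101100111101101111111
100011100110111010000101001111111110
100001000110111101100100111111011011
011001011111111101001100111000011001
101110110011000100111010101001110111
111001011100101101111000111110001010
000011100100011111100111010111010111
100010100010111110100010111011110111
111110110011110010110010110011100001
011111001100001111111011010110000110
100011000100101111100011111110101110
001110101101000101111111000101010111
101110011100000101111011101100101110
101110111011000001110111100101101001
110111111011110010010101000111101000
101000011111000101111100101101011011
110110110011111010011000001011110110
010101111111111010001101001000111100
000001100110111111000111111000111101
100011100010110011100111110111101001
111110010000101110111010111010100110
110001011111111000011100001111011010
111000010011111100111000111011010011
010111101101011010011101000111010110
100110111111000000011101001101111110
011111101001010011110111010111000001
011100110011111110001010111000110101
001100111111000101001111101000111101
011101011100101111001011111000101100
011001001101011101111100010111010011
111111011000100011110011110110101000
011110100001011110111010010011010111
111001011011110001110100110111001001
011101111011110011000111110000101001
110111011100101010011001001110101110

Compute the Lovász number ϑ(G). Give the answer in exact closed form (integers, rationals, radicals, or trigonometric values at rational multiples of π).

Vertex vysv has 21 neighbors: gewf, wobe, ttsh, nxeq, gcga, aefg, nkbt, hphq, uotw, jlro, spff, nhrk, sgjf, mivx, jnjh, gqjx, aezt, lcqm, ntgl, celh, ybvl.
N(mivx) = {gewf, wobe, jklt, aefg, srlk, yiqf, uotw, jlwe, jlro, xhwb, jowp, nhrk, sgjf, yyio, pqqp, jnjh, aezt, aofs, todt, ybvl, vysv}, |N(mivx)| = 21.
Vertex jlro has 21 neighbors: gewf, jklt, ttsh, nxeq, fqsv, aefg, nkbt, srlk, yiqf, ldhd, jowp, nhrk, cfvt, gwrr, mivx, yyio, gqjx, aofs, lcqm, ntgl, vysv.
deg(srlk) = 21; N(srlk) = {wobe, jklt, ttsh, nxeq, gcga, nkbt, hphq, jlro, xhwb, spff, ldhd, jowp, nhrk, sgjf, gwrr, mivx, pqqp, gqjx, aezt, celh, ybvl}.
Every vertex has degree 21 (N=36); Kneser-type, 2-subsets of [9].
Distinct eigenvalues (to 6 d.p.): [21.0, 1.0, -6.0].
Lovász (edge-transitive): ϑ = −36·(-6)/((21)−(-6)) = 8.
ϑ(G) ≈ 8.00000.

8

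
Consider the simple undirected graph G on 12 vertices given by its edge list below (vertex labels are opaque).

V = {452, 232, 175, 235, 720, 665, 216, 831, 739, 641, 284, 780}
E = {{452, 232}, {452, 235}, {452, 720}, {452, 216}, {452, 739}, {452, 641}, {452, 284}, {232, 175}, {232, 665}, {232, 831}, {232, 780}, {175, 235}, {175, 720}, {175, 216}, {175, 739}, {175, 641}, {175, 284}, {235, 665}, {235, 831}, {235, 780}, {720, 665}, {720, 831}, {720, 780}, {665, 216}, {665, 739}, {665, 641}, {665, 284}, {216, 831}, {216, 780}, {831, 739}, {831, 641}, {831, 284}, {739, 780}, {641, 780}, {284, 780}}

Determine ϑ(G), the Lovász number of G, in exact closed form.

7

N(831) = {232, 235, 720, 216, 739, 641, 284}, |N(831)| = 7.
Vertex 452 has 7 neighbors: 232, 235, 720, 216, 739, 641, 284.
N(720) = {452, 175, 665, 831, 780}, |N(720)| = 5.
deg(665) = 7; N(665) = {232, 235, 720, 216, 739, 641, 284}.
G = K_{7,5}: α = 7 = χ(Ḡ), so ϑ = 7.
≈ 7.000000000 (to 9 d.p.).
α=7, χ(Ḡ)=7; ϑ=7 lies between (collapsed).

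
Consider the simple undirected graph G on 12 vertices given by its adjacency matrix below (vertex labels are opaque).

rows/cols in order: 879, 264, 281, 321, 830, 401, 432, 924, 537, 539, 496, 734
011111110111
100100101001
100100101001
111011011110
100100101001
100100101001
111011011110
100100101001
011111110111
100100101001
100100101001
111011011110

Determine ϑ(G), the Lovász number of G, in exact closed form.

Vertex 734 has 9 neighbors: 879, 264, 281, 830, 401, 924, 537, 539, 496.
deg(537) = 10; N(537) = {264, 281, 321, 830, 401, 432, 924, 539, 496, 734}.
deg(830) = 5; N(830) = {879, 321, 432, 537, 734}.
deg(321) = 9; N(321) = {879, 264, 281, 830, 401, 924, 537, 539, 496}.
G = K_{7,3,2}: α = 7 = χ(Ḡ), so ϑ = 7.
= 7.00000… (decimal).
7 ≤ 7 ≤ 7: collapsed.

7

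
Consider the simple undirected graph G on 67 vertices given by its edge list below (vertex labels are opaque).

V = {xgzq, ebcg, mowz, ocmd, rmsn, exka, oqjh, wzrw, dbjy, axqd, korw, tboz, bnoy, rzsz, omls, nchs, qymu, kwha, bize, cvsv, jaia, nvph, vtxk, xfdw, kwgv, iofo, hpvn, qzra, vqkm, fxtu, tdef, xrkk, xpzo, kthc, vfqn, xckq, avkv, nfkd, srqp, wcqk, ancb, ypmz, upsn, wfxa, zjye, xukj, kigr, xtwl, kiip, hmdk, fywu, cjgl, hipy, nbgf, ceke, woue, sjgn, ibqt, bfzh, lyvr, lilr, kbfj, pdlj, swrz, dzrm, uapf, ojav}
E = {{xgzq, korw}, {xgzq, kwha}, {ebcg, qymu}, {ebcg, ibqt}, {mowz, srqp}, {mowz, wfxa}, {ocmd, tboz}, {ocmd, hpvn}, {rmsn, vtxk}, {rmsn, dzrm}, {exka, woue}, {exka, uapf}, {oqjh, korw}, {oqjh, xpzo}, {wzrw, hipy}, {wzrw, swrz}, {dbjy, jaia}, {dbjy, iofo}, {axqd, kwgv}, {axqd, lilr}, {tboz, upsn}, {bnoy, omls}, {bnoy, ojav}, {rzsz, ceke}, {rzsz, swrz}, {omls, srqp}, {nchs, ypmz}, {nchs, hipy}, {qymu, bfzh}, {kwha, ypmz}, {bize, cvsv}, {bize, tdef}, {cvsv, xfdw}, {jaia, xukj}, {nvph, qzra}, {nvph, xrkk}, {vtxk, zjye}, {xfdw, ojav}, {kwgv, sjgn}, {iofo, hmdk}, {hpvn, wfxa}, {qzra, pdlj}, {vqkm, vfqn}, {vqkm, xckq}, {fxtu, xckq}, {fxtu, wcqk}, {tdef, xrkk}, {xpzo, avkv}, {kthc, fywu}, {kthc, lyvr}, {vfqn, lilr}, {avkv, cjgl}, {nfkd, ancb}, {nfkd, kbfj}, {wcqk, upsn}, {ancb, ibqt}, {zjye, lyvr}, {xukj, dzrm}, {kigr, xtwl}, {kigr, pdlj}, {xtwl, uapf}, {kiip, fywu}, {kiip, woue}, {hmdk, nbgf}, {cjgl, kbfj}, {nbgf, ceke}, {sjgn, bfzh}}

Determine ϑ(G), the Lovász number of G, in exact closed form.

67*cos(pi/67)/(cos(pi/67) + 1)

deg(swrz) = 2; N(swrz) = {wzrw, rzsz}.
N(wfxa) = {mowz, hpvn}, |N(wfxa)| = 2.
deg(kwgv) = 2; N(kwgv) = {axqd, sjgn}.
deg(nvph) = 2; N(nvph) = {qzra, xrkk}.
deg(v) = 2 for all v (|V|=67); the odd cycle C_{67}.
A has 34 distinct eigenvalues ≈ [2.0, 1.99121, 1.96493, 1.92137, 1.86093, 1.78414, 1.69166, 1.58432, 1.46306, 1.32894, 1.18314, 1.02695, 0.86173, 0.68893, 0.51009, 0.32675, 0.14055, -0.04689, -0.23391, -0.41888, -0.60017, -0.77618, -0.94538, -1.10626, -1.25743, -1.39754, -1.52537, -1.6398, -1.73981, -1.82454, -1.89323, -1.94529, -1.98025, -1.9978].
Lovász (edge-transitive): ϑ = −67·(-2*cos(pi/67))/((2)−(-2*cos(pi/67))) = 67*cos(pi/67)/(cos(pi/67) + 1).
= 33.481580… (decimal).
Check 33 ≤ 67*cos(pi/67)/(cos(pi/67) + 1) ≤ 34: both strict.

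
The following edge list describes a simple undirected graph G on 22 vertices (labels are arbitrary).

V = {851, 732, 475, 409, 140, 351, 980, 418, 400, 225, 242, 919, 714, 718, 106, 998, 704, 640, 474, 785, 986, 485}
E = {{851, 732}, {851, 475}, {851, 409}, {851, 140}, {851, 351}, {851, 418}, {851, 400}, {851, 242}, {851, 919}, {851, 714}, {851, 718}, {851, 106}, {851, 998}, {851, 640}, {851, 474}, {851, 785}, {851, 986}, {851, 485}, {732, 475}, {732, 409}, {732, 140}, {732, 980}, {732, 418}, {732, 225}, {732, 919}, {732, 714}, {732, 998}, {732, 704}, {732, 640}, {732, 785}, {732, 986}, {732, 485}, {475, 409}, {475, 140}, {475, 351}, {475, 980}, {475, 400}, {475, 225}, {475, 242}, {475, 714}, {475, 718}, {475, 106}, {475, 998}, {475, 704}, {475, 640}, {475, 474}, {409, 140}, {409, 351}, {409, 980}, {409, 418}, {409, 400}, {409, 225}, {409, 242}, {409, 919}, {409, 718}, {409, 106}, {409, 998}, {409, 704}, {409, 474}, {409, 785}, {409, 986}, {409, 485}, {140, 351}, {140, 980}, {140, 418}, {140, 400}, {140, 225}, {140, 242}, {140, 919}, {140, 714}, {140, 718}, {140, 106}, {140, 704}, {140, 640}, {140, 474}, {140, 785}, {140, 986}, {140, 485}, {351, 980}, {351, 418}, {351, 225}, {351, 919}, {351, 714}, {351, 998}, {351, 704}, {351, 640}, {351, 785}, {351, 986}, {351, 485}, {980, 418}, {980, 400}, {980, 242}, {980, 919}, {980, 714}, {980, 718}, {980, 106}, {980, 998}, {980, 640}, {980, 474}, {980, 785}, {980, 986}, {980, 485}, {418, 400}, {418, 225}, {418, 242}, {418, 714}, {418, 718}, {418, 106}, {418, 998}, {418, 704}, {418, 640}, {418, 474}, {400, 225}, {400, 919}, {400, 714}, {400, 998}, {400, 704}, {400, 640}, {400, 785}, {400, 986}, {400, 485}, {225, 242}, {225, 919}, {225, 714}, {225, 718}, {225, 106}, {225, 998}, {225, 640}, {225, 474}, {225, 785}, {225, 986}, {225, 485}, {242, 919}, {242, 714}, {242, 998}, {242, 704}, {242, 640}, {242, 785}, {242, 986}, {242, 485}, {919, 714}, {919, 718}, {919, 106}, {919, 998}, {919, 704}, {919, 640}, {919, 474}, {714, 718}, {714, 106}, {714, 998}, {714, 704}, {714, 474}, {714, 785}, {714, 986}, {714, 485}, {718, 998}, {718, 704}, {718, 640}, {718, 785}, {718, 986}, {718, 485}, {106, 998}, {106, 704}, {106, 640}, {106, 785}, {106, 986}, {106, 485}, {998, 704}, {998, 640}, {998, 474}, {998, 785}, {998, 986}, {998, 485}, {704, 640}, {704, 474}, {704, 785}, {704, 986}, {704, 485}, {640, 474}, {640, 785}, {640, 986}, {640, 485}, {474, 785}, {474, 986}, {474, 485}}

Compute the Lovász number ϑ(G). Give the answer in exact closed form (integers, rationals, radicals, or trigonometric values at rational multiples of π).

7

Vertex 225 has 18 neighbors: 732, 475, 409, 140, 351, 418, 400, 242, 919, 714, 718, 106, 998, 640, 474, 785, 986, 485.
Vertex 986 has 16 neighbors: 851, 732, 409, 140, 351, 980, 400, 225, 242, 714, 718, 106, 998, 704, 640, 474.
N(351) = {851, 475, 409, 140, 980, 418, 225, 919, 714, 998, 704, 640, 785, 986, 485}, |N(351)| = 15.
deg(475) = 16; N(475) = {851, 732, 409, 140, 351, 980, 400, 225, 242, 714, 718, 106, 998, 704, 640, 474}.
G = K_{7,6,4,3,2}: α = 7 = χ(Ḡ), so ϑ = 7.
ϑ(G) ≈ 7.00000.
Check 7 ≤ 7 ≤ 7: collapsed.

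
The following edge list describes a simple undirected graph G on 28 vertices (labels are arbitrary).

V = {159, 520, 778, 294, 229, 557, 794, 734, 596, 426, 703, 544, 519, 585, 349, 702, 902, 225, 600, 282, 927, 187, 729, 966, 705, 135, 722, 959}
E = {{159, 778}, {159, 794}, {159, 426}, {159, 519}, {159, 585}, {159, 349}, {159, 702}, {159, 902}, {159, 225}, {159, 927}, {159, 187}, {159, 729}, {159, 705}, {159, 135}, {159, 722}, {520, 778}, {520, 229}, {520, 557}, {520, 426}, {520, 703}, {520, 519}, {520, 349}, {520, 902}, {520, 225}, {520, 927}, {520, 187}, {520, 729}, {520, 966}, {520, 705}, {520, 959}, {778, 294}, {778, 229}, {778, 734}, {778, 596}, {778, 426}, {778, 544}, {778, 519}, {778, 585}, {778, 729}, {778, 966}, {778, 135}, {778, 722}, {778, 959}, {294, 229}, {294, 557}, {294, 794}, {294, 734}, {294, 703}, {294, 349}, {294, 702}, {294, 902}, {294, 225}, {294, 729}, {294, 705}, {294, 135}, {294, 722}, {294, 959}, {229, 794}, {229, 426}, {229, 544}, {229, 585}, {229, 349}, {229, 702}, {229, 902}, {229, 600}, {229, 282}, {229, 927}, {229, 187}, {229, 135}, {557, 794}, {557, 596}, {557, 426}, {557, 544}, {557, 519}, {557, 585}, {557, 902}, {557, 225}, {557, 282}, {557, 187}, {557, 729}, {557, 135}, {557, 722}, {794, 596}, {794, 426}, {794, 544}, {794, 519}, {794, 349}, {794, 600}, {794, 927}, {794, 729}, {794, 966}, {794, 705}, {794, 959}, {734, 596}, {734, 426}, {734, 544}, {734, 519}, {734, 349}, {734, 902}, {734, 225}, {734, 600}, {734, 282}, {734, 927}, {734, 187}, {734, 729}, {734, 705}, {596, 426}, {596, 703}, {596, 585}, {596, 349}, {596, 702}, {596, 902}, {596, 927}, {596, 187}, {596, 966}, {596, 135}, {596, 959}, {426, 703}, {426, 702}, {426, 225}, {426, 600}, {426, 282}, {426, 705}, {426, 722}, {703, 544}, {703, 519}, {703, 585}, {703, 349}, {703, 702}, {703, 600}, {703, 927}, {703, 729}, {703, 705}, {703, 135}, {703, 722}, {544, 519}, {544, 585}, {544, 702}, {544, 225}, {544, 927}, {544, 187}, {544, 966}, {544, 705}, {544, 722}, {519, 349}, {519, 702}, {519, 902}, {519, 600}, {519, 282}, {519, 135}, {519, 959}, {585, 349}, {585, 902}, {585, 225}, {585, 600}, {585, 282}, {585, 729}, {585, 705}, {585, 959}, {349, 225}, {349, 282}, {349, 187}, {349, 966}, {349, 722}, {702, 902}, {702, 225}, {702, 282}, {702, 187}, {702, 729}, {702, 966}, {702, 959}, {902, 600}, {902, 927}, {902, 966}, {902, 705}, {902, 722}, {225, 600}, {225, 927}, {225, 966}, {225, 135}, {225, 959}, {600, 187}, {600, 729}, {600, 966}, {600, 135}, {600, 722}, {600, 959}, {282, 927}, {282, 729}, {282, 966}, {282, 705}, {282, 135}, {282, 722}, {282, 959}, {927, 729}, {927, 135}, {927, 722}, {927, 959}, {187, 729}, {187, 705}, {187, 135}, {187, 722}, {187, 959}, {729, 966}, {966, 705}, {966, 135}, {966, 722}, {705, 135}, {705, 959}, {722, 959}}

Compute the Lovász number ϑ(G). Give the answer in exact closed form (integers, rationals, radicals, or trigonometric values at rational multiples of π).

N(585) = {159, 778, 229, 557, 596, 703, 544, 349, 902, 225, 600, 282, 729, 705, 959}, |N(585)| = 15.
Vertex 705 has 15 neighbors: 159, 520, 294, 794, 734, 426, 703, 544, 585, 902, 282, 187, 966, 135, 959.
N(596) = {778, 557, 794, 734, 426, 703, 585, 349, 702, 902, 927, 187, 966, 135, 959}, |N(596)| = 15.
N(349) = {159, 520, 294, 229, 794, 734, 596, 703, 519, 585, 225, 282, 187, 966, 722}, |N(349)| = 15.
deg(v) = 15 for all v (|V|=28); Kneser-type, 2-subsets of [8].
A has 3 distinct eigenvalues ≈ [15.0, 1.0, -5.0].
Lovász: ϑ = −28(-5)/(15+-1*(-5)) = 7.
Numerically 7.0000.

7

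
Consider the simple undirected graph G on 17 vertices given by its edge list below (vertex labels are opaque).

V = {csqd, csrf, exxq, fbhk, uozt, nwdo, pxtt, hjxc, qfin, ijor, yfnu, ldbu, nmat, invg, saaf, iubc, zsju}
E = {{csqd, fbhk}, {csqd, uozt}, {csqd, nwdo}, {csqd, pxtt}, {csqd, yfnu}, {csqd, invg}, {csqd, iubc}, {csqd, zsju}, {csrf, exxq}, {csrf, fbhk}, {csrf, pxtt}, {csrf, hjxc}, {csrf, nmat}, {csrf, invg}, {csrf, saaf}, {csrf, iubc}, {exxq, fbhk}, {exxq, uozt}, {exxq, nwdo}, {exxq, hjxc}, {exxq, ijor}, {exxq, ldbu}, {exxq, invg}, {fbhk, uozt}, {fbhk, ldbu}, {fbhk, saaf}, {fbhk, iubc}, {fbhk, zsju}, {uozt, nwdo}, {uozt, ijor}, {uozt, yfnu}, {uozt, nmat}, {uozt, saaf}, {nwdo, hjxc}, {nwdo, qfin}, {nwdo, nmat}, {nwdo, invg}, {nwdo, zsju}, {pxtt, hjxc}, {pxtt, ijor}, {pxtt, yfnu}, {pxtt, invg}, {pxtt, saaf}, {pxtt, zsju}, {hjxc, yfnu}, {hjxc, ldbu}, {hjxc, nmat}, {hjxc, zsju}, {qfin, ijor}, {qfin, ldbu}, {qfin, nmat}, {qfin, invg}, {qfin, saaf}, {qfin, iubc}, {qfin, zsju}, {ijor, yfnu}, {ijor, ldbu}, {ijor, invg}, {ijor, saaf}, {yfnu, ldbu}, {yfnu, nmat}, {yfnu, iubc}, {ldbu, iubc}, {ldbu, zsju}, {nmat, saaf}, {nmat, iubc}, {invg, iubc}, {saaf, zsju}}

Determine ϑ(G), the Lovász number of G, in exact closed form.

sqrt(17)

deg(saaf) = 8; N(saaf) = {csrf, fbhk, uozt, pxtt, qfin, ijor, nmat, zsju}.
Vertex ijor has 8 neighbors: exxq, uozt, pxtt, qfin, yfnu, ldbu, invg, saaf.
deg(zsju) = 8; N(zsju) = {csqd, fbhk, nwdo, pxtt, hjxc, qfin, ldbu, saaf}.
deg(csrf) = 8; N(csrf) = {exxq, fbhk, pxtt, hjxc, nmat, invg, saaf, iubc}.
8-regular, N=17; Paley(17): SR with (k,λ,μ)=(8,3,4).
A has 3 distinct eigenvalues ≈ [8.0, 1.5616, -2.5616].
λ_max=8, λ_min=-sqrt(17)/2 - 1/2; ϑ = −17·λ_min/(λ_max−λ_min) = sqrt(17).
= 4.12310563… (decimal).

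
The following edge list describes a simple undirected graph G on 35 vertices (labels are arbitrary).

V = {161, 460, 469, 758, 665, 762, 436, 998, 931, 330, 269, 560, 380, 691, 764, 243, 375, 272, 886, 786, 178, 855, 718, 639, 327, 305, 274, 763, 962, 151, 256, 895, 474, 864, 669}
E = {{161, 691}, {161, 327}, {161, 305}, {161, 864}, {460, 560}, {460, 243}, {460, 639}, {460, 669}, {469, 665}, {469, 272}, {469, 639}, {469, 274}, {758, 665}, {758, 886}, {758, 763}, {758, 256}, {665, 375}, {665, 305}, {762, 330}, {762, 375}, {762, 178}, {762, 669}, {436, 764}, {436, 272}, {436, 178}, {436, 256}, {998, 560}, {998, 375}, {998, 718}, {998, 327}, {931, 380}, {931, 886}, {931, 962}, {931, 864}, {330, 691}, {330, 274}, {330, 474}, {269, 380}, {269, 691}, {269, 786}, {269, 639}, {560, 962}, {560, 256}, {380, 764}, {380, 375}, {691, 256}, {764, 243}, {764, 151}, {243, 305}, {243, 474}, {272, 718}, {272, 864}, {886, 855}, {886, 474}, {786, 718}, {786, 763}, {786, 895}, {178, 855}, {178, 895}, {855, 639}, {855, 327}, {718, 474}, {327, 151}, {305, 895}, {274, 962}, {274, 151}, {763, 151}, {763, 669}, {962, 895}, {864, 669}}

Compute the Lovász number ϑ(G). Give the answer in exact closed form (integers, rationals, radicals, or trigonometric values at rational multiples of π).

N(151) = {764, 327, 274, 763}, |N(151)| = 4.
N(274) = {469, 330, 962, 151}, |N(274)| = 4.
N(758) = {665, 886, 763, 256}, |N(758)| = 4.
N(327) = {161, 998, 855, 151}, |N(327)| = 4.
deg(v) = 4 for all v (|V|=35); Kneser K(7,3) on C(7,3)=35 vertices.
Distinct eigenvalues (to 4 d.p.): [4.0, 2.0, -1.0, -3.0].
Lovász: ϑ = −35(-3)/(4+-1*(-3)) = 15.
≈ 15.000000000 (to 9 d.p.).

15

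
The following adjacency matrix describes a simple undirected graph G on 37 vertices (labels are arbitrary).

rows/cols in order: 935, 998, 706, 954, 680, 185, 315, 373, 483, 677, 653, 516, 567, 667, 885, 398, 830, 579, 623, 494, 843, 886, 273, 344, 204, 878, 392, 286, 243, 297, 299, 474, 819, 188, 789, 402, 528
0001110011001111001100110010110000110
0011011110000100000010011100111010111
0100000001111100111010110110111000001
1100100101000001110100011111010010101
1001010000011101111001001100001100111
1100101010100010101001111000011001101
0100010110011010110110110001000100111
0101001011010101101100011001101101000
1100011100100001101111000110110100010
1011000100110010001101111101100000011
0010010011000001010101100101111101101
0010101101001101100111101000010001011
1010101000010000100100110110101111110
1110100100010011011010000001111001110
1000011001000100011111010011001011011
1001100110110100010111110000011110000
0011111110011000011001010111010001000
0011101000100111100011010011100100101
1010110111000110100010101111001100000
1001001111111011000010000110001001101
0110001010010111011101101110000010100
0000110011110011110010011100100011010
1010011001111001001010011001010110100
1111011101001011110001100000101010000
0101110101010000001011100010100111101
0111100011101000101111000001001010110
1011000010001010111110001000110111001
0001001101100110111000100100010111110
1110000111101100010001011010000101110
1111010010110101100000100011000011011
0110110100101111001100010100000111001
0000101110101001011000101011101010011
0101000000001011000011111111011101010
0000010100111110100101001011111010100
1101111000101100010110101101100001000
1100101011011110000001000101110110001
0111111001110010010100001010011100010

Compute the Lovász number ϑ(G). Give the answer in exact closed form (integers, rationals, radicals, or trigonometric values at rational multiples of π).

sqrt(37)

N(483) = {935, 998, 185, 315, 373, 653, 398, 830, 623, 494, 843, 886, 878, 392, 243, 297, 474, 402}, |N(483)| = 18.
N(885) = {935, 185, 315, 677, 667, 579, 623, 494, 843, 886, 344, 392, 286, 299, 819, 188, 402, 528}, |N(885)| = 18.
Vertex 830 has 18 neighbors: 706, 954, 680, 185, 315, 373, 483, 516, 567, 579, 623, 886, 344, 878, 392, 286, 297, 188.
deg(185) = 18; N(185) = {935, 998, 680, 315, 483, 653, 885, 830, 623, 886, 273, 344, 204, 297, 299, 188, 789, 528}.
Regular of degree 18 on 37 vertices: SR(37,18,8,9) — a Paley graph.
spec(A) ≈ [18.0, 2.541, -3.541] (distinct, 3 d.p.).
Lovász: ϑ = −37(-sqrt(37)/2 - 1/2)/(18+-(-sqrt(37)/2 - 1/2)) = sqrt(37).
≈ 6.08276 (to 5 d.p.).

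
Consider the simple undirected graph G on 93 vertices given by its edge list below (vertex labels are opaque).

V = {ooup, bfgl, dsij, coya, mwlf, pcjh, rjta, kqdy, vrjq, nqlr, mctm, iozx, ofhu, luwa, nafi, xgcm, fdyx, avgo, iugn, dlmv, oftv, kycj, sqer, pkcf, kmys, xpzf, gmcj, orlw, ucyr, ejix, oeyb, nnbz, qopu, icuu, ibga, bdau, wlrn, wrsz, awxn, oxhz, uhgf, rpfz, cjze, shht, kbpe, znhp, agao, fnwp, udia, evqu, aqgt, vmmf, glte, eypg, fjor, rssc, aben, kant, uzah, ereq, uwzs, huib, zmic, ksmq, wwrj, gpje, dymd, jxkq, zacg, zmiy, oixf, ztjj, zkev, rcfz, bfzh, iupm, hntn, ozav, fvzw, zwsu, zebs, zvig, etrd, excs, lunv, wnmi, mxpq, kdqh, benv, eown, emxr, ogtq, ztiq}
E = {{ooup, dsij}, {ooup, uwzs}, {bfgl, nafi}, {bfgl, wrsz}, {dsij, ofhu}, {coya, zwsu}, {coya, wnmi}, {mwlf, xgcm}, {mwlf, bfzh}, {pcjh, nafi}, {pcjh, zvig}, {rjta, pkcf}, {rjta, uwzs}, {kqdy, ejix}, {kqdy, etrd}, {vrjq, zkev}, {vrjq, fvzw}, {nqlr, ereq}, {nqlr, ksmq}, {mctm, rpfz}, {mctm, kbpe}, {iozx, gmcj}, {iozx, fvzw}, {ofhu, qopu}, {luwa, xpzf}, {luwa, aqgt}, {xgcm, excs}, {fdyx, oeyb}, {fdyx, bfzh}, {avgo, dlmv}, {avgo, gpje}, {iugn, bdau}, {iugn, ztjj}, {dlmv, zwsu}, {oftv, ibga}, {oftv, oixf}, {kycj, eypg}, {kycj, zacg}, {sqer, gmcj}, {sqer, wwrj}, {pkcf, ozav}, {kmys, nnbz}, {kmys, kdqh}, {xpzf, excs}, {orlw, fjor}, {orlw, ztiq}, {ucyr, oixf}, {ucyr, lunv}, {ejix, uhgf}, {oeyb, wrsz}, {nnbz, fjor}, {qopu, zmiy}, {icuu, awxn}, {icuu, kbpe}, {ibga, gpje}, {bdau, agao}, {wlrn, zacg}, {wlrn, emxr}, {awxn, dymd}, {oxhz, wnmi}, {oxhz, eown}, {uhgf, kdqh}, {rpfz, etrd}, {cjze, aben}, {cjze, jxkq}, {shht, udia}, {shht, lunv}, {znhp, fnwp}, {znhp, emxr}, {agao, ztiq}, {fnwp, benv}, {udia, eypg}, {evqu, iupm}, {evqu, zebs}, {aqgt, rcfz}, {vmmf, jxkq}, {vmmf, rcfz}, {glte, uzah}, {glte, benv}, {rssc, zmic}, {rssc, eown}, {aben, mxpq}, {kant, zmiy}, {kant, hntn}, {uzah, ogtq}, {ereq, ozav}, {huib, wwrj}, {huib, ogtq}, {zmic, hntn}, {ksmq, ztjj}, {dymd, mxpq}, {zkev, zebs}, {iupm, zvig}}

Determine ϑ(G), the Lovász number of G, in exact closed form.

Vertex sqer has 2 neighbors: gmcj, wwrj.
deg(rjta) = 2; N(rjta) = {pkcf, uwzs}.
Vertex vrjq has 2 neighbors: zkev, fvzw.
Vertex rpfz has 2 neighbors: mctm, etrd.
Every vertex has degree 2 (N=93); the odd cycle C_{93}.
Distinct eigenvalues (to 6 d.p.): [2.0, 1.995437, 1.98177, 1.95906, 1.927411, 1.886968, 1.837916, 1.780477, 1.714914, 1.641527, 1.56065, 1.472651, 1.377934, 1.276929, 1.170098, 1.057928, 0.940931, 0.819641, 0.694611, 0.566411, 0.435627, 0.302856, 0.168702, 0.033779, -0.101298, -0.235913, -0.369452, -0.501305, -0.630871, -0.757558, -0.880788, -1.0, -1.114649, -1.224212, -1.328189, -1.426106, -1.517516, -1.602002, -1.679179, -1.748693, -1.810229, -1.863505, -1.908279, -1.944345, -1.97154, -1.989739, -1.998859].
ϑ = −N·λ_min/(λ_max−λ_min) = −93·(-2*cos(pi/93))/(2−(-2*cos(pi/93))) = 93*cos(pi/93)/(cos(pi/93) + 1).
= 46.48673… (decimal).
Lovász sandwich 46 ≤ 93*cos(pi/93)/(cos(pi/93) + 1) ≤ 47: both strict.

93*cos(pi/93)/(cos(pi/93) + 1)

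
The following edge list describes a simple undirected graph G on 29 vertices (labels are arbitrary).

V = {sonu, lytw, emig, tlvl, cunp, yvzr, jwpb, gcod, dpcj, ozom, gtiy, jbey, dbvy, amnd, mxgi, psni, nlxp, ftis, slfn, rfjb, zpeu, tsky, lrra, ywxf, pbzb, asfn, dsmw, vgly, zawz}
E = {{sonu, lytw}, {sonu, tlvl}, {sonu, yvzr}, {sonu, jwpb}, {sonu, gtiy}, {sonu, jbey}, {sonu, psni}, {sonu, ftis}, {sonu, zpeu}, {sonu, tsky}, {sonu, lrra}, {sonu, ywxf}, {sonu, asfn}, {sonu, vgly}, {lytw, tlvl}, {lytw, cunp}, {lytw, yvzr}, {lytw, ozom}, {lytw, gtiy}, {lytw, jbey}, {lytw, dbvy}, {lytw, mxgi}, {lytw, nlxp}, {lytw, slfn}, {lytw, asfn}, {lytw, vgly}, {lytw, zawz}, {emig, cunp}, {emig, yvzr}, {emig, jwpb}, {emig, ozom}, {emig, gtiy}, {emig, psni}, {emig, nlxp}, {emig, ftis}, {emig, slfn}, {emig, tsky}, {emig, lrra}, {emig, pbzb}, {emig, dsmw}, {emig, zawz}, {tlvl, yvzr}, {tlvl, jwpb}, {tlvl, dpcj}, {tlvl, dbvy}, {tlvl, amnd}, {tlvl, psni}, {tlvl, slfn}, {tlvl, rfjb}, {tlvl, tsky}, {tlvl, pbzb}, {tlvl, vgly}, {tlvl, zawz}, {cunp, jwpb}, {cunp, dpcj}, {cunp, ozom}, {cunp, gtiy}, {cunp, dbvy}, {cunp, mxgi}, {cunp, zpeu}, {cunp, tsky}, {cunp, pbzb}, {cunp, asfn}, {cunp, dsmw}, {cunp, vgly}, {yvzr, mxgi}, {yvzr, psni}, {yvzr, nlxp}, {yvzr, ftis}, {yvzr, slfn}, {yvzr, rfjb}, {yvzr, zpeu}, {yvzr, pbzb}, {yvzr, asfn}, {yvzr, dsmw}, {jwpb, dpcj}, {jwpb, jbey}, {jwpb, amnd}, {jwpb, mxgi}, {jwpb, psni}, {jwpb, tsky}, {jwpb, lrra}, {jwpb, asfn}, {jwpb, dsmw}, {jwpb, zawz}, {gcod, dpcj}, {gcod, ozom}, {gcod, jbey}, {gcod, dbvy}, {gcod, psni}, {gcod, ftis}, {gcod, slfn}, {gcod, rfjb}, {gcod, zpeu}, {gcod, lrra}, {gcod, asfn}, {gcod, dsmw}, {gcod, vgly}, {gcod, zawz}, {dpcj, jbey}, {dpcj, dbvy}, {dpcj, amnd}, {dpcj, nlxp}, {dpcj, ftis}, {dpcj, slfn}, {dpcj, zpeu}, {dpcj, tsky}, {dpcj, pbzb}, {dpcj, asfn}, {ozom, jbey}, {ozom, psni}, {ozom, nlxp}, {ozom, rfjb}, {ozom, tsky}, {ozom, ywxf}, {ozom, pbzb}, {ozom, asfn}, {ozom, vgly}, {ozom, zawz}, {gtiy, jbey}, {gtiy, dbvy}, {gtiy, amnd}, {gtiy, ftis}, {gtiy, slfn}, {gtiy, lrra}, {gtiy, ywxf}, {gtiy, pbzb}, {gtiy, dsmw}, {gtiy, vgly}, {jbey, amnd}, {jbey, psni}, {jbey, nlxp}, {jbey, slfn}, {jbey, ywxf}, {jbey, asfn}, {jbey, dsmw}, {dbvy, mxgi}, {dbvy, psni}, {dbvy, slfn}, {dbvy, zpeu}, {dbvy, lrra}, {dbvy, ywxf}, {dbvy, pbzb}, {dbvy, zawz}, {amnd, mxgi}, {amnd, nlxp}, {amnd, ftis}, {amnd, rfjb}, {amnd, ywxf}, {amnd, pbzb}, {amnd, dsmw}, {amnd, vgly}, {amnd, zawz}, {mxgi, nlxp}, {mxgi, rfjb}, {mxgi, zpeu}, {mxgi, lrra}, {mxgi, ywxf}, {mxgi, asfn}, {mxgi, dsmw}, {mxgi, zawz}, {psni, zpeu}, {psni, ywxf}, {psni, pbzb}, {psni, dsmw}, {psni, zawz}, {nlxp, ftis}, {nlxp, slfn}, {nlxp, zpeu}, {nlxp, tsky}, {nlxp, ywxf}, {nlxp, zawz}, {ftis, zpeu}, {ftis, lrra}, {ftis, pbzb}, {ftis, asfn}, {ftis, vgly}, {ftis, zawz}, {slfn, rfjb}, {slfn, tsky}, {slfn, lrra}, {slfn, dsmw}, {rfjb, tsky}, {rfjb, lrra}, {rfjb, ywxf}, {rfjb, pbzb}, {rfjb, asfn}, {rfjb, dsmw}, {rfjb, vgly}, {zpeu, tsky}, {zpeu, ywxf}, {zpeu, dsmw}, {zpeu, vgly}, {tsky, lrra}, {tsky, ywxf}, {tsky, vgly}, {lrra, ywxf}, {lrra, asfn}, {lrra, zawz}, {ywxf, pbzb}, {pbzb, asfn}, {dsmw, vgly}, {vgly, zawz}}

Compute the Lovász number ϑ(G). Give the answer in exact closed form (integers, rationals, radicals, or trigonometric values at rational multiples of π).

sqrt(29)

N(nlxp) = {lytw, emig, yvzr, dpcj, ozom, jbey, amnd, mxgi, ftis, slfn, zpeu, tsky, ywxf, zawz}, |N(nlxp)| = 14.
Vertex jwpb has 14 neighbors: sonu, emig, tlvl, cunp, dpcj, jbey, amnd, mxgi, psni, tsky, lrra, asfn, dsmw, zawz.
N(tlvl) = {sonu, lytw, yvzr, jwpb, dpcj, dbvy, amnd, psni, slfn, rfjb, tsky, pbzb, vgly, zawz}, |N(tlvl)| = 14.
deg(rfjb) = 14; N(rfjb) = {tlvl, yvzr, gcod, ozom, amnd, mxgi, slfn, tsky, lrra, ywxf, pbzb, asfn, dsmw, vgly}.
Regular of degree 14 on 29 vertices: Paley(29): SR with (k,λ,μ)=(14,6,7).
Distinct eigenvalues (to 5 d.p.): [14.0, 2.19258, -3.19258].
−29·(-sqrt(29)/2 - 1/2) / ((14)−(-sqrt(29)/2 - 1/2)) = sqrt(29) = ϑ(G).
= 5.38516… (decimal).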